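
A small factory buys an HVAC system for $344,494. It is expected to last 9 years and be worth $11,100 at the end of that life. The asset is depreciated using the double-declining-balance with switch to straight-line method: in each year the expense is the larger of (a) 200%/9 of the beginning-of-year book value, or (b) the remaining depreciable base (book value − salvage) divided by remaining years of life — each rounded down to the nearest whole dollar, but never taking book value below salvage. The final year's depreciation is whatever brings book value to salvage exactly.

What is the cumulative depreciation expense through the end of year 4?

Depreciable base = $344,494 − $11,100 = $333,394.
Year 1: DB = ⌊$344,494 × 200%/9⌋ = $76,554; SL = ⌊$333,394/9⌋ = $37,043 → take DB $76,554. Book value $267,940.
Year 2: DB = ⌊$267,940 × 200%/9⌋ = $59,542; SL = ⌊$256,840/8⌋ = $32,105 → take DB $59,542. Book value $208,398.
Year 3: DB = ⌊$208,398 × 200%/9⌋ = $46,310; SL = ⌊$197,298/7⌋ = $28,185 → take DB $46,310. Book value $162,088.
Year 4: DB = ⌊$162,088 × 200%/9⌋ = $36,019; SL = ⌊$150,988/6⌋ = $25,164 → take DB $36,019. Book value $126,069.
Accumulated through year 4 = $344,494 − $126,069 = $218,425.

$218,425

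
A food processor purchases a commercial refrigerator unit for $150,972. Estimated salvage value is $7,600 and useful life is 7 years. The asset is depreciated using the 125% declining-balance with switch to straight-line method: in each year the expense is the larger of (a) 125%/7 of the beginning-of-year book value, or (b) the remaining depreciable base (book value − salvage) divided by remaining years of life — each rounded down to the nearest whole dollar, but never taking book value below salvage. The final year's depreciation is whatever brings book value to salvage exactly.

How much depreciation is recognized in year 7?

Depreciable base = $150,972 − $7,600 = $143,372.
Year 1: DB = ⌊$150,972 × 125%/7⌋ = $26,959; SL = ⌊$143,372/7⌋ = $20,481 → take DB $26,959. Book value $124,013.
Year 2: DB = ⌊$124,013 × 125%/7⌋ = $22,145; SL = ⌊$116,413/6⌋ = $19,402 → take DB $22,145. Book value $101,868.
Year 3: DB = ⌊$101,868 × 125%/7⌋ = $18,190; SL = ⌊$94,268/5⌋ = $18,853 → take SL $18,853. Book value $83,015.
Year 4: DB = ⌊$83,015 × 125%/7⌋ = $14,824; SL = ⌊$75,415/4⌋ = $18,853 → take SL $18,853. Book value $64,162.
Year 5: DB = ⌊$64,162 × 125%/7⌋ = $11,457; SL = ⌊$56,562/3⌋ = $18,854 → take SL $18,854. Book value $45,308.
Year 6: DB = ⌊$45,308 × 125%/7⌋ = $8,090; SL = ⌊$37,708/2⌋ = $18,854 → take SL $18,854. Book value $26,454.
Year 7 (final): $26,454 − $7,600 = $18,854. Book value $7,600.

$18,854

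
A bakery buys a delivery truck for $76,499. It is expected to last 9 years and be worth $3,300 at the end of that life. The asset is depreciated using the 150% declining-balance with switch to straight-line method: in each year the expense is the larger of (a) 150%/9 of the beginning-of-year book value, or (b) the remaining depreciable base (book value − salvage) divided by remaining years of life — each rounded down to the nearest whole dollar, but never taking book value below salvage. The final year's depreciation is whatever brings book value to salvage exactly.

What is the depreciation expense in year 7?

Depreciable base = $76,499 − $3,300 = $73,199.
Year 1: DB = ⌊$76,499 × 150%/9⌋ = $12,749; SL = ⌊$73,199/9⌋ = $8,133 → take DB $12,749. Book value $63,750.
Year 2: DB = ⌊$63,750 × 150%/9⌋ = $10,625; SL = ⌊$60,450/8⌋ = $7,556 → take DB $10,625. Book value $53,125.
Year 3: DB = ⌊$53,125 × 150%/9⌋ = $8,854; SL = ⌊$49,825/7⌋ = $7,117 → take DB $8,854. Book value $44,271.
Year 4: DB = ⌊$44,271 × 150%/9⌋ = $7,378; SL = ⌊$40,971/6⌋ = $6,828 → take DB $7,378. Book value $36,893.
Year 5: DB = ⌊$36,893 × 150%/9⌋ = $6,148; SL = ⌊$33,593/5⌋ = $6,718 → take SL $6,718. Book value $30,175.
Year 6: DB = ⌊$30,175 × 150%/9⌋ = $5,029; SL = ⌊$26,875/4⌋ = $6,718 → take SL $6,718. Book value $23,457.
Year 7: DB = ⌊$23,457 × 150%/9⌋ = $3,909; SL = ⌊$20,157/3⌋ = $6,719 → take SL $6,719. Book value $16,738.

$6,719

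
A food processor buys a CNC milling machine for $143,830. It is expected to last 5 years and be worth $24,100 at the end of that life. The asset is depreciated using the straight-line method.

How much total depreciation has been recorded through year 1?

$23,946

Depreciable base = $143,830 − $24,100 = $119,730.
Annual expense = $119,730 / 5 = $23,946.
End of year 1: book value $119,884.
Accumulated through year 1 = $143,830 − $119,884 = $23,946.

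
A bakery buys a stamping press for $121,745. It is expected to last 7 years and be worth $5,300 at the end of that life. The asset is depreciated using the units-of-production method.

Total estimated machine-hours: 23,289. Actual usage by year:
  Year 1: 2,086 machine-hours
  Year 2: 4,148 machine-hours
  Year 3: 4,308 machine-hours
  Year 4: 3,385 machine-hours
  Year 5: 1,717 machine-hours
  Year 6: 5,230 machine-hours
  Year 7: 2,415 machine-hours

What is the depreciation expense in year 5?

Depreciable base = $121,745 − $5,300 = $116,445.
Rate = $116,445 / 23,289 machine-hours = $5 per machine-hour.
Year 1: 2,086 × $5 = $10,430. Book value $111,315.
Year 2: 4,148 × $5 = $20,740. Book value $90,575.
Year 3: 4,308 × $5 = $21,540. Book value $69,035.
Year 4: 3,385 × $5 = $16,925. Book value $52,110.
Year 5: 1,717 × $5 = $8,585. Book value $43,525.

$8,585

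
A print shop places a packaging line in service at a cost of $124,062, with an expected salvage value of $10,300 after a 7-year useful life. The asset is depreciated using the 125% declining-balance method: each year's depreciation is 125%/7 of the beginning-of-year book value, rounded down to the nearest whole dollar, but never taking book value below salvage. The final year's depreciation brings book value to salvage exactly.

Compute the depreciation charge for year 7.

Depreciable base = $124,062 − $10,300 = $113,762.
Year 1: ⌊$124,062 × 125%/7⌋ = $22,153. Book value $101,909.
Year 2: ⌊$101,909 × 125%/7⌋ = $18,198. Book value $83,711.
Year 3: ⌊$83,711 × 125%/7⌋ = $14,948. Book value $68,763.
Year 4: ⌊$68,763 × 125%/7⌋ = $12,279. Book value $56,484.
Year 5: ⌊$56,484 × 125%/7⌋ = $10,086. Book value $46,398.
Year 6: ⌊$46,398 × 125%/7⌋ = $8,285. Book value $38,113.
Year 7 (final): $38,113 − $10,300 = $27,813. Book value $10,300.

$27,813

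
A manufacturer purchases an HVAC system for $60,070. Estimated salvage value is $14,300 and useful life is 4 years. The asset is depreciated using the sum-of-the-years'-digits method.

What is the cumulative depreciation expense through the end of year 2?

$32,039

Depreciable base = $60,070 − $14,300 = $45,770.
Sum of the years' digits = 4+3+2+1 = 10.
Year 1: $45,770 × 4/10 = $18,308. Book value $41,762.
Year 2: $45,770 × 3/10 = $13,731. Book value $28,031.
Accumulated through year 2 = $60,070 − $28,031 = $32,039.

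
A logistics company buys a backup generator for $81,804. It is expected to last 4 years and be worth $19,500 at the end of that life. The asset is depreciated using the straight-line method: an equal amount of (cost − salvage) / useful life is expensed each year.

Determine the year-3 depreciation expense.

Depreciable base = $81,804 − $19,500 = $62,304.
Annual expense = $62,304 / 4 = $15,576.

$15,576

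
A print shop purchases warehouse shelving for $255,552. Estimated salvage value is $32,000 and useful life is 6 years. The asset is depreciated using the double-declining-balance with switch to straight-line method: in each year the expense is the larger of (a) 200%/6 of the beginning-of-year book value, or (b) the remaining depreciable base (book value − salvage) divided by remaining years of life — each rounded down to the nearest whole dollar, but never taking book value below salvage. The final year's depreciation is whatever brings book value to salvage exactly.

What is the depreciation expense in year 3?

Depreciable base = $255,552 − $32,000 = $223,552.
Year 1: DB = ⌊$255,552 × 200%/6⌋ = $85,184; SL = ⌊$223,552/6⌋ = $37,258 → take DB $85,184. Book value $170,368.
Year 2: DB = ⌊$170,368 × 200%/6⌋ = $56,789; SL = ⌊$138,368/5⌋ = $27,673 → take DB $56,789. Book value $113,579.
Year 3: DB = ⌊$113,579 × 200%/6⌋ = $37,859; SL = ⌊$81,579/4⌋ = $20,394 → take DB $37,859. Book value $75,720.

$37,859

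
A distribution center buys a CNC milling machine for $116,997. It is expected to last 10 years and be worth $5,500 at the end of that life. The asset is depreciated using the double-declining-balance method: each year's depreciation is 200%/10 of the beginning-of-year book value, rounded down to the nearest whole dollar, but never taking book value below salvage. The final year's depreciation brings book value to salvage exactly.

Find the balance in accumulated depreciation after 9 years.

Depreciable base = $116,997 − $5,500 = $111,497.
Year 1: ⌊$116,997 × 200%/10⌋ = $23,399. Book value $93,598.
Year 2: ⌊$93,598 × 200%/10⌋ = $18,719. Book value $74,879.
Year 3: ⌊$74,879 × 200%/10⌋ = $14,975. Book value $59,904.
Year 4: ⌊$59,904 × 200%/10⌋ = $11,980. Book value $47,924.
Year 5: ⌊$47,924 × 200%/10⌋ = $9,584. Book value $38,340.
Year 6: ⌊$38,340 × 200%/10⌋ = $7,668. Book value $30,672.
Year 7: ⌊$30,672 × 200%/10⌋ = $6,134. Book value $24,538.
Year 8: ⌊$24,538 × 200%/10⌋ = $4,907. Book value $19,631.
Year 9: ⌊$19,631 × 200%/10⌋ = $3,926. Book value $15,705.
Accumulated through year 9 = $116,997 − $15,705 = $101,292.

$101,292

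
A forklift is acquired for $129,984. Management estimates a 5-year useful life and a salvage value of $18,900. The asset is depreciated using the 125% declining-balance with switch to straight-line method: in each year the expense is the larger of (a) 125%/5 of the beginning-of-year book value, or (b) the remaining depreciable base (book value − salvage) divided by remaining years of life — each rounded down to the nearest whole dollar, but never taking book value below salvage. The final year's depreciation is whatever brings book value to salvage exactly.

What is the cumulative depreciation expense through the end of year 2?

Depreciable base = $129,984 − $18,900 = $111,084.
Year 1: DB = ⌊$129,984 × 125%/5⌋ = $32,496; SL = ⌊$111,084/5⌋ = $22,216 → take DB $32,496. Book value $97,488.
Year 2: DB = ⌊$97,488 × 125%/5⌋ = $24,372; SL = ⌊$78,588/4⌋ = $19,647 → take DB $24,372. Book value $73,116.
Accumulated through year 2 = $129,984 − $73,116 = $56,868.

$56,868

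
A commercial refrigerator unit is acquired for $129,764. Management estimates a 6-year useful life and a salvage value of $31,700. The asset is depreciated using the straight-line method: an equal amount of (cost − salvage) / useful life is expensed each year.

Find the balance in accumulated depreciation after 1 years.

$16,344

Depreciable base = $129,764 − $31,700 = $98,064.
Annual expense = $98,064 / 6 = $16,344.
End of year 1: book value $113,420.
Accumulated through year 1 = $129,764 − $113,420 = $16,344.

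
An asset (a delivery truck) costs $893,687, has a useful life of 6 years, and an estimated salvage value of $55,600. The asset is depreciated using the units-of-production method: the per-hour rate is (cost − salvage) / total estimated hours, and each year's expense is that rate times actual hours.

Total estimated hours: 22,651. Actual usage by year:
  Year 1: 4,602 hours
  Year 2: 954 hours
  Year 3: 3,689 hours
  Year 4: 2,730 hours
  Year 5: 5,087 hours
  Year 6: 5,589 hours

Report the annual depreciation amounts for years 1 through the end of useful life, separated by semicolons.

Depreciable base = $893,687 − $55,600 = $838,087.
Rate = $838,087 / 22,651 hours = $37 per hour.
Year 1: 4,602 × $37 = $170,274. Book value $723,413.
Year 2: 954 × $37 = $35,298. Book value $688,115.
Year 3: 3,689 × $37 = $136,493. Book value $551,622.
Year 4: 2,730 × $37 = $101,010. Book value $450,612.
Year 5: 5,087 × $37 = $188,219. Book value $262,393.
Year 6: 5,589 × $37 = $206,793. Book value $55,600.

$170,274; $35,298; $136,493; $101,010; $188,219; $206,793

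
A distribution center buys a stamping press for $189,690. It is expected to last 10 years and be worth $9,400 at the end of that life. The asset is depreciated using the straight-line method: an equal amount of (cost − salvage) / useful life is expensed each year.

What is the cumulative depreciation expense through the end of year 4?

$72,116

Depreciable base = $189,690 − $9,400 = $180,290.
Annual expense = $180,290 / 10 = $18,029.
End of year 1: book value $171,661.
End of year 2: book value $153,632.
End of year 3: book value $135,603.
End of year 4: book value $117,574.
Accumulated through year 4 = $189,690 − $117,574 = $72,116.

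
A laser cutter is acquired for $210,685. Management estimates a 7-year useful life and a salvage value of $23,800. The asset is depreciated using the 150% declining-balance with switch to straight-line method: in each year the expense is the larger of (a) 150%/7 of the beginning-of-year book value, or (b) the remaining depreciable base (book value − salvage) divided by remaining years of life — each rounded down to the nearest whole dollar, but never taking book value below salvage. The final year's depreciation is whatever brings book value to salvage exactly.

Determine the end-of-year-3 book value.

Depreciable base = $210,685 − $23,800 = $186,885.
Year 1: DB = ⌊$210,685 × 150%/7⌋ = $45,146; SL = ⌊$186,885/7⌋ = $26,697 → take DB $45,146. Book value $165,539.
Year 2: DB = ⌊$165,539 × 150%/7⌋ = $35,472; SL = ⌊$141,739/6⌋ = $23,623 → take DB $35,472. Book value $130,067.
Year 3: DB = ⌊$130,067 × 150%/7⌋ = $27,871; SL = ⌊$106,267/5⌋ = $21,253 → take DB $27,871. Book value $102,196.

$102,196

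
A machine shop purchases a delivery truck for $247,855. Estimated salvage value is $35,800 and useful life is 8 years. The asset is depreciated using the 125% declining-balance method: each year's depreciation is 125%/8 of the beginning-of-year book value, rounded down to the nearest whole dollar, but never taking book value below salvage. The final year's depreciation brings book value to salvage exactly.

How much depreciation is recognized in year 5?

$19,628

Depreciable base = $247,855 − $35,800 = $212,055.
Year 1: ⌊$247,855 × 125%/8⌋ = $38,727. Book value $209,128.
Year 2: ⌊$209,128 × 125%/8⌋ = $32,676. Book value $176,452.
Year 3: ⌊$176,452 × 125%/8⌋ = $27,570. Book value $148,882.
Year 4: ⌊$148,882 × 125%/8⌋ = $23,262. Book value $125,620.
Year 5: ⌊$125,620 × 125%/8⌋ = $19,628. Book value $105,992.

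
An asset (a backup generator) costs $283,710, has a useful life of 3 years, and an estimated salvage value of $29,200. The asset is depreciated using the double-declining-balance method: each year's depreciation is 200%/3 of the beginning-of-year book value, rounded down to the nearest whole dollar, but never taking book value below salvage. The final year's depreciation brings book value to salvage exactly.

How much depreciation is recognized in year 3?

Depreciable base = $283,710 − $29,200 = $254,510.
Year 1: ⌊$283,710 × 200%/3⌋ = $189,140. Book value $94,570.
Year 2: ⌊$94,570 × 200%/3⌋ = $63,046. Book value $31,524.
Year 3 (final): $31,524 − $29,200 = $2,324. Book value $29,200.

$2,324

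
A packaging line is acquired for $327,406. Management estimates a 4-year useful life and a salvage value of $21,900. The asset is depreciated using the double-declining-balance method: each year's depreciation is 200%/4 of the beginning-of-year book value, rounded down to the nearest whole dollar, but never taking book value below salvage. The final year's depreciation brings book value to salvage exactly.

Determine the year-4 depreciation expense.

$19,026

Depreciable base = $327,406 − $21,900 = $305,506.
Year 1: ⌊$327,406 × 200%/4⌋ = $163,703. Book value $163,703.
Year 2: ⌊$163,703 × 200%/4⌋ = $81,851. Book value $81,852.
Year 3: ⌊$81,852 × 200%/4⌋ = $40,926. Book value $40,926.
Year 4 (final): $40,926 − $21,900 = $19,026. Book value $21,900.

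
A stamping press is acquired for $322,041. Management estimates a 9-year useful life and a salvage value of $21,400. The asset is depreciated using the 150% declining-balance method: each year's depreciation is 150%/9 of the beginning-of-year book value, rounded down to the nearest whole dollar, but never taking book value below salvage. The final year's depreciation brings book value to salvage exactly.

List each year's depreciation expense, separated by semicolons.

$53,673; $44,728; $37,273; $31,061; $25,884; $21,570; $17,975; $14,979; $53,498

Depreciable base = $322,041 − $21,400 = $300,641.
Year 1: ⌊$322,041 × 150%/9⌋ = $53,673. Book value $268,368.
Year 2: ⌊$268,368 × 150%/9⌋ = $44,728. Book value $223,640.
Year 3: ⌊$223,640 × 150%/9⌋ = $37,273. Book value $186,367.
Year 4: ⌊$186,367 × 150%/9⌋ = $31,061. Book value $155,306.
Year 5: ⌊$155,306 × 150%/9⌋ = $25,884. Book value $129,422.
Year 6: ⌊$129,422 × 150%/9⌋ = $21,570. Book value $107,852.
Year 7: ⌊$107,852 × 150%/9⌋ = $17,975. Book value $89,877.
Year 8: ⌊$89,877 × 150%/9⌋ = $14,979. Book value $74,898.
Year 9 (final): $74,898 − $21,400 = $53,498. Book value $21,400.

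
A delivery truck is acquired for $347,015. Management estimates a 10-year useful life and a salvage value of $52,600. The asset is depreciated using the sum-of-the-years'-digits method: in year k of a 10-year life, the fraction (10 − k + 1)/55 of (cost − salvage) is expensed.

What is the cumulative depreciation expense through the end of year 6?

$240,885

Depreciable base = $347,015 − $52,600 = $294,415.
Sum of the years' digits = 10+9+8+7+6+5+4+3+2+1 = 55.
Year 1: $294,415 × 10/55 = $53,530. Book value $293,485.
Year 2: $294,415 × 9/55 = $48,177. Book value $245,308.
Year 3: $294,415 × 8/55 = $42,824. Book value $202,484.
Year 4: $294,415 × 7/55 = $37,471. Book value $165,013.
Year 5: $294,415 × 6/55 = $32,118. Book value $132,895.
Year 6: $294,415 × 5/55 = $26,765. Book value $106,130.
Accumulated through year 6 = $347,015 − $106,130 = $240,885.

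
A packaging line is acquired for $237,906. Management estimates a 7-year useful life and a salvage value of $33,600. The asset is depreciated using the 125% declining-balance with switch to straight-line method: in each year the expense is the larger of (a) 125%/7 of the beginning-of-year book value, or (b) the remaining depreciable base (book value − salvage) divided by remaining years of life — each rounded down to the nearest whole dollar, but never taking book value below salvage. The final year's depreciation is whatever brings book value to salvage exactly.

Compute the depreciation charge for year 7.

Depreciable base = $237,906 − $33,600 = $204,306.
Year 1: DB = ⌊$237,906 × 125%/7⌋ = $42,483; SL = ⌊$204,306/7⌋ = $29,186 → take DB $42,483. Book value $195,423.
Year 2: DB = ⌊$195,423 × 125%/7⌋ = $34,896; SL = ⌊$161,823/6⌋ = $26,970 → take DB $34,896. Book value $160,527.
Year 3: DB = ⌊$160,527 × 125%/7⌋ = $28,665; SL = ⌊$126,927/5⌋ = $25,385 → take DB $28,665. Book value $131,862.
Year 4: DB = ⌊$131,862 × 125%/7⌋ = $23,546; SL = ⌊$98,262/4⌋ = $24,565 → take SL $24,565. Book value $107,297.
Year 5: DB = ⌊$107,297 × 125%/7⌋ = $19,160; SL = ⌊$73,697/3⌋ = $24,565 → take SL $24,565. Book value $82,732.
Year 6: DB = ⌊$82,732 × 125%/7⌋ = $14,773; SL = ⌊$49,132/2⌋ = $24,566 → take SL $24,566. Book value $58,166.
Year 7 (final): $58,166 − $33,600 = $24,566. Book value $33,600.

$24,566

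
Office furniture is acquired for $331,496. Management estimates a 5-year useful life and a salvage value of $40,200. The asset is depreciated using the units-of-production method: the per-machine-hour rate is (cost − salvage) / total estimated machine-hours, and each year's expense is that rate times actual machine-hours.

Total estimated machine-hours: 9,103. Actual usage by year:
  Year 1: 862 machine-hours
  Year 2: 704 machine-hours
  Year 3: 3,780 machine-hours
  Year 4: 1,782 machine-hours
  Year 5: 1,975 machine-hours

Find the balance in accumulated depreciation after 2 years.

$50,112

Depreciable base = $331,496 − $40,200 = $291,296.
Rate = $291,296 / 9,103 machine-hours = $32 per machine-hour.
Year 1: 862 × $32 = $27,584. Book value $303,912.
Year 2: 704 × $32 = $22,528. Book value $281,384.
Accumulated through year 2 = $331,496 − $281,384 = $50,112.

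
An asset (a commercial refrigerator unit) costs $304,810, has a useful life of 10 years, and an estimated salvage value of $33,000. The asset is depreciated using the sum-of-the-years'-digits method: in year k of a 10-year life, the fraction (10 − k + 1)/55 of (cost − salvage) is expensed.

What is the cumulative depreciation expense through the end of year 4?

$168,028

Depreciable base = $304,810 − $33,000 = $271,810.
Sum of the years' digits = 10+9+8+7+6+5+4+3+2+1 = 55.
Year 1: $271,810 × 10/55 = $49,420. Book value $255,390.
Year 2: $271,810 × 9/55 = $44,478. Book value $210,912.
Year 3: $271,810 × 8/55 = $39,536. Book value $171,376.
Year 4: $271,810 × 7/55 = $34,594. Book value $136,782.
Accumulated through year 4 = $304,810 − $136,782 = $168,028.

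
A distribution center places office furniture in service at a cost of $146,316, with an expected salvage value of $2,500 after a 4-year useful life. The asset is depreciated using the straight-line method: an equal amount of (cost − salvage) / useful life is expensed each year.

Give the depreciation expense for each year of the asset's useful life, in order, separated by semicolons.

$35,954; $35,954; $35,954; $35,954

Depreciable base = $146,316 − $2,500 = $143,816.
Annual expense = $143,816 / 4 = $35,954.
End of year 1: book value $110,362.
End of year 2: book value $74,408.
End of year 3: book value $38,454.
End of year 4: book value $2,500.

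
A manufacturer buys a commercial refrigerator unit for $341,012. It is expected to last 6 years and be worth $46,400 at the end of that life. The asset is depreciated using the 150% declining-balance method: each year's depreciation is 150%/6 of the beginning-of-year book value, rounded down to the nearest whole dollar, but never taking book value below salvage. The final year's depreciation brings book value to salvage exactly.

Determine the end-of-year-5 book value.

$80,925

Depreciable base = $341,012 − $46,400 = $294,612.
Year 1: ⌊$341,012 × 150%/6⌋ = $85,253. Book value $255,759.
Year 2: ⌊$255,759 × 150%/6⌋ = $63,939. Book value $191,820.
Year 3: ⌊$191,820 × 150%/6⌋ = $47,955. Book value $143,865.
Year 4: ⌊$143,865 × 150%/6⌋ = $35,966. Book value $107,899.
Year 5: ⌊$107,899 × 150%/6⌋ = $26,974. Book value $80,925.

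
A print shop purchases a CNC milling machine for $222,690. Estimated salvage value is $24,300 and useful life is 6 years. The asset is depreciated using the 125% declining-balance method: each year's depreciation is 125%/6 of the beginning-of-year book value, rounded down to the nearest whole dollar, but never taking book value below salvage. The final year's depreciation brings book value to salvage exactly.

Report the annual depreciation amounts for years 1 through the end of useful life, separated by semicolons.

Depreciable base = $222,690 − $24,300 = $198,390.
Year 1: ⌊$222,690 × 125%/6⌋ = $46,393. Book value $176,297.
Year 2: ⌊$176,297 × 125%/6⌋ = $36,728. Book value $139,569.
Year 3: ⌊$139,569 × 125%/6⌋ = $29,076. Book value $110,493.
Year 4: ⌊$110,493 × 125%/6⌋ = $23,019. Book value $87,474.
Year 5: ⌊$87,474 × 125%/6⌋ = $18,223. Book value $69,251.
Year 6 (final): $69,251 − $24,300 = $44,951. Book value $24,300.

$46,393; $36,728; $29,076; $23,019; $18,223; $44,951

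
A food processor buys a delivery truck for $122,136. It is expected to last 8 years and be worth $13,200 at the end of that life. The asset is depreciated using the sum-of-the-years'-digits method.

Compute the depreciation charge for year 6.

Depreciable base = $122,136 − $13,200 = $108,936.
Sum of the years' digits = 8+7+6+5+4+3+2+1 = 36.
Year 1: $108,936 × 8/36 = $24,208. Book value $97,928.
Year 2: $108,936 × 7/36 = $21,182. Book value $76,746.
Year 3: $108,936 × 6/36 = $18,156. Book value $58,590.
Year 4: $108,936 × 5/36 = $15,130. Book value $43,460.
Year 5: $108,936 × 4/36 = $12,104. Book value $31,356.
Year 6: $108,936 × 3/36 = $9,078. Book value $22,278.

$9,078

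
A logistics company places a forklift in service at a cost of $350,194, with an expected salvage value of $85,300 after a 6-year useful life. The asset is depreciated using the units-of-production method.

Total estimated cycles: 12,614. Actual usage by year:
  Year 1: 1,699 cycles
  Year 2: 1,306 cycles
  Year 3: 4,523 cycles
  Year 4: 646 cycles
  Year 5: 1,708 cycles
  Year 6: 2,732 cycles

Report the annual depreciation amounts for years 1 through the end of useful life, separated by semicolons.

$35,679; $27,426; $94,983; $13,566; $35,868; $57,372

Depreciable base = $350,194 − $85,300 = $264,894.
Rate = $264,894 / 12,614 cycles = $21 per cycle.
Year 1: 1,699 × $21 = $35,679. Book value $314,515.
Year 2: 1,306 × $21 = $27,426. Book value $287,089.
Year 3: 4,523 × $21 = $94,983. Book value $192,106.
Year 4: 646 × $21 = $13,566. Book value $178,540.
Year 5: 1,708 × $21 = $35,868. Book value $142,672.
Year 6: 2,732 × $21 = $57,372. Book value $85,300.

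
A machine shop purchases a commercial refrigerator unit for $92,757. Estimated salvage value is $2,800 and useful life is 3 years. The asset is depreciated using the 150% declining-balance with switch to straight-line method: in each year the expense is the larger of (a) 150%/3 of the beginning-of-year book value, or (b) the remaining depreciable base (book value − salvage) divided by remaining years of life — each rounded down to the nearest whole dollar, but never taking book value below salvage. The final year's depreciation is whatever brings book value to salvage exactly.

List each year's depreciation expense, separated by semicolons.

Depreciable base = $92,757 − $2,800 = $89,957.
Year 1: DB = ⌊$92,757 × 150%/3⌋ = $46,378; SL = ⌊$89,957/3⌋ = $29,985 → take DB $46,378. Book value $46,379.
Year 2: DB = ⌊$46,379 × 150%/3⌋ = $23,189; SL = ⌊$43,579/2⌋ = $21,789 → take DB $23,189. Book value $23,190.
Year 3 (final): $23,190 − $2,800 = $20,390. Book value $2,800.

$46,378; $23,189; $20,390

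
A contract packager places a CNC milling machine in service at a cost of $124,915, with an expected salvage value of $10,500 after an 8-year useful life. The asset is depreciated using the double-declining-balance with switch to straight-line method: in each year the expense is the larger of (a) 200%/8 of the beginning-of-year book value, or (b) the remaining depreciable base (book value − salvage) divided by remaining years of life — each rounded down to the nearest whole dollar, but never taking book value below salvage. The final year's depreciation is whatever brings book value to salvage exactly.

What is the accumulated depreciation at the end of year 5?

Depreciable base = $124,915 − $10,500 = $114,415.
Year 1: DB = ⌊$124,915 × 200%/8⌋ = $31,228; SL = ⌊$114,415/8⌋ = $14,301 → take DB $31,228. Book value $93,687.
Year 2: DB = ⌊$93,687 × 200%/8⌋ = $23,421; SL = ⌊$83,187/7⌋ = $11,883 → take DB $23,421. Book value $70,266.
Year 3: DB = ⌊$70,266 × 200%/8⌋ = $17,566; SL = ⌊$59,766/6⌋ = $9,961 → take DB $17,566. Book value $52,700.
Year 4: DB = ⌊$52,700 × 200%/8⌋ = $13,175; SL = ⌊$42,200/5⌋ = $8,440 → take DB $13,175. Book value $39,525.
Year 5: DB = ⌊$39,525 × 200%/8⌋ = $9,881; SL = ⌊$29,025/4⌋ = $7,256 → take DB $9,881. Book value $29,644.
Accumulated through year 5 = $124,915 − $29,644 = $95,271.

$95,271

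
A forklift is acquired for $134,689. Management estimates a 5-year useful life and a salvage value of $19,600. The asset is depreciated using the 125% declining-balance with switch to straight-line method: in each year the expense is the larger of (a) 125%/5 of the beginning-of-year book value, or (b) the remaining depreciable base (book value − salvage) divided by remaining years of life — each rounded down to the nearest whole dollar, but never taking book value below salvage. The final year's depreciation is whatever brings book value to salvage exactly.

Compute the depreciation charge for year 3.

$18,940

Depreciable base = $134,689 − $19,600 = $115,089.
Year 1: DB = ⌊$134,689 × 125%/5⌋ = $33,672; SL = ⌊$115,089/5⌋ = $23,017 → take DB $33,672. Book value $101,017.
Year 2: DB = ⌊$101,017 × 125%/5⌋ = $25,254; SL = ⌊$81,417/4⌋ = $20,354 → take DB $25,254. Book value $75,763.
Year 3: DB = ⌊$75,763 × 125%/5⌋ = $18,940; SL = ⌊$56,163/3⌋ = $18,721 → take DB $18,940. Book value $56,823.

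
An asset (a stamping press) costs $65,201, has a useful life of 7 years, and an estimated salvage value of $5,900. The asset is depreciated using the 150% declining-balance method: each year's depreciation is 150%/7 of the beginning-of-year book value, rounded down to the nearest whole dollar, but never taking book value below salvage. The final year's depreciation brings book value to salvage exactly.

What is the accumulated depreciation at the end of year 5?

Depreciable base = $65,201 − $5,900 = $59,301.
Year 1: ⌊$65,201 × 150%/7⌋ = $13,971. Book value $51,230.
Year 2: ⌊$51,230 × 150%/7⌋ = $10,977. Book value $40,253.
Year 3: ⌊$40,253 × 150%/7⌋ = $8,625. Book value $31,628.
Year 4: ⌊$31,628 × 150%/7⌋ = $6,777. Book value $24,851.
Year 5: ⌊$24,851 × 150%/7⌋ = $5,325. Book value $19,526.
Accumulated through year 5 = $65,201 − $19,526 = $45,675.

$45,675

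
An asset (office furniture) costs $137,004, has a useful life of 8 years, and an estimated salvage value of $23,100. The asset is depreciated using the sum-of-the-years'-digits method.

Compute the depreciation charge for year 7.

$6,328

Depreciable base = $137,004 − $23,100 = $113,904.
Sum of the years' digits = 8+7+6+5+4+3+2+1 = 36.
Year 1: $113,904 × 8/36 = $25,312. Book value $111,692.
Year 2: $113,904 × 7/36 = $22,148. Book value $89,544.
Year 3: $113,904 × 6/36 = $18,984. Book value $70,560.
Year 4: $113,904 × 5/36 = $15,820. Book value $54,740.
Year 5: $113,904 × 4/36 = $12,656. Book value $42,084.
Year 6: $113,904 × 3/36 = $9,492. Book value $32,592.
Year 7: $113,904 × 2/36 = $6,328. Book value $26,264.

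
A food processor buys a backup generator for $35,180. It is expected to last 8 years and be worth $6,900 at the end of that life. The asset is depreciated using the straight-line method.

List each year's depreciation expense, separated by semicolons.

Depreciable base = $35,180 − $6,900 = $28,280.
Annual expense = $28,280 / 8 = $3,535.
End of year 1: book value $31,645.
End of year 2: book value $28,110.
End of year 3: book value $24,575.
End of year 4: book value $21,040.
End of year 5: book value $17,505.
End of year 6: book value $13,970.
End of year 7: book value $10,435.
End of year 8: book value $6,900.

$3,535; $3,535; $3,535; $3,535; $3,535; $3,535; $3,535; $3,535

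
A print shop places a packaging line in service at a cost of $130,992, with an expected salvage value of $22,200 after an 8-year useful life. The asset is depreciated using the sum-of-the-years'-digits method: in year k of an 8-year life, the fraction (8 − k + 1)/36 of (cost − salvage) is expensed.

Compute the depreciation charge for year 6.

Depreciable base = $130,992 − $22,200 = $108,792.
Sum of the years' digits = 8+7+6+5+4+3+2+1 = 36.
Year 1: $108,792 × 8/36 = $24,176. Book value $106,816.
Year 2: $108,792 × 7/36 = $21,154. Book value $85,662.
Year 3: $108,792 × 6/36 = $18,132. Book value $67,530.
Year 4: $108,792 × 5/36 = $15,110. Book value $52,420.
Year 5: $108,792 × 4/36 = $12,088. Book value $40,332.
Year 6: $108,792 × 3/36 = $9,066. Book value $31,266.

$9,066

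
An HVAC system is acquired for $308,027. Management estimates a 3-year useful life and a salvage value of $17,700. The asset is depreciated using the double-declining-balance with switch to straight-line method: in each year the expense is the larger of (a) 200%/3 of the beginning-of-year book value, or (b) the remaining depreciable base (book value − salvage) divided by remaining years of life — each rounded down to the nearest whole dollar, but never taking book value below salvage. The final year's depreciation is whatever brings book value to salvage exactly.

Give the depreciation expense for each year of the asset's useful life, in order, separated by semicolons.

Depreciable base = $308,027 − $17,700 = $290,327.
Year 1: DB = ⌊$308,027 × 200%/3⌋ = $205,351; SL = ⌊$290,327/3⌋ = $96,775 → take DB $205,351. Book value $102,676.
Year 2: DB = ⌊$102,676 × 200%/3⌋ = $68,450; SL = ⌊$84,976/2⌋ = $42,488 → take DB $68,450. Book value $34,226.
Year 3 (final): $34,226 − $17,700 = $16,526. Book value $17,700.

$205,351; $68,450; $16,526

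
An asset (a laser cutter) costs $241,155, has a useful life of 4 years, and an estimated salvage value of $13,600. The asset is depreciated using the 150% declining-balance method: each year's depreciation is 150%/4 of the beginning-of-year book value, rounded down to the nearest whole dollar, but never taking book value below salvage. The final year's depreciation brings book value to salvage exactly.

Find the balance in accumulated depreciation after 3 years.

$182,278

Depreciable base = $241,155 − $13,600 = $227,555.
Year 1: ⌊$241,155 × 150%/4⌋ = $90,433. Book value $150,722.
Year 2: ⌊$150,722 × 150%/4⌋ = $56,520. Book value $94,202.
Year 3: ⌊$94,202 × 150%/4⌋ = $35,325. Book value $58,877.
Accumulated through year 3 = $241,155 − $58,877 = $182,278.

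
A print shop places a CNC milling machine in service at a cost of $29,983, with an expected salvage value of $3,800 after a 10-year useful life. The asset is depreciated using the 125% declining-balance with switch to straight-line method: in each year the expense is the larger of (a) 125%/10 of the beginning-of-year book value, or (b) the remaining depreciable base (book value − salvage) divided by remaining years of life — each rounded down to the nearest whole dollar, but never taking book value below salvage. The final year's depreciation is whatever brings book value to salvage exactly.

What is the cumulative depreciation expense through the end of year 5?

$14,702

Depreciable base = $29,983 − $3,800 = $26,183.
Year 1: DB = ⌊$29,983 × 125%/10⌋ = $3,747; SL = ⌊$26,183/10⌋ = $2,618 → take DB $3,747. Book value $26,236.
Year 2: DB = ⌊$26,236 × 125%/10⌋ = $3,279; SL = ⌊$22,436/9⌋ = $2,492 → take DB $3,279. Book value $22,957.
Year 3: DB = ⌊$22,957 × 125%/10⌋ = $2,869; SL = ⌊$19,157/8⌋ = $2,394 → take DB $2,869. Book value $20,088.
Year 4: DB = ⌊$20,088 × 125%/10⌋ = $2,511; SL = ⌊$16,288/7⌋ = $2,326 → take DB $2,511. Book value $17,577.
Year 5: DB = ⌊$17,577 × 125%/10⌋ = $2,197; SL = ⌊$13,777/6⌋ = $2,296 → take SL $2,296. Book value $15,281.
Accumulated through year 5 = $29,983 − $15,281 = $14,702.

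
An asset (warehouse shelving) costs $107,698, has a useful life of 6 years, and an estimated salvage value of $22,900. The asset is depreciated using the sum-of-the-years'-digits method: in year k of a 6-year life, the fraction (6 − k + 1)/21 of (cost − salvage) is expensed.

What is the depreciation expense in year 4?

Depreciable base = $107,698 − $22,900 = $84,798.
Sum of the years' digits = 6+5+4+3+2+1 = 21.
Year 1: $84,798 × 6/21 = $24,228. Book value $83,470.
Year 2: $84,798 × 5/21 = $20,190. Book value $63,280.
Year 3: $84,798 × 4/21 = $16,152. Book value $47,128.
Year 4: $84,798 × 3/21 = $12,114. Book value $35,014.

$12,114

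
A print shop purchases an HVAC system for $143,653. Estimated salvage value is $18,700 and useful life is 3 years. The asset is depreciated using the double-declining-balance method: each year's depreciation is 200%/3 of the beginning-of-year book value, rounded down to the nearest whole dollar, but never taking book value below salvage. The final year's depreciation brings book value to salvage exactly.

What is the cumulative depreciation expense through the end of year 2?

$124,953

Depreciable base = $143,653 − $18,700 = $124,953.
Year 1: ⌊$143,653 × 200%/3⌋ = $95,768. Book value $47,885.
Year 2: ⌊$47,885 × 200%/3⌋ = $31,923, capped at $29,185. Book value $18,700.
Accumulated through year 2 = $143,653 − $18,700 = $124,953.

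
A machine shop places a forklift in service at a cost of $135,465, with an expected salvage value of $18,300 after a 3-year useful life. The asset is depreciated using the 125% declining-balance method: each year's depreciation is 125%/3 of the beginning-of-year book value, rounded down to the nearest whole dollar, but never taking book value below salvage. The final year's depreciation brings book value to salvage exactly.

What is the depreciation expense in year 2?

$32,925

Depreciable base = $135,465 − $18,300 = $117,165.
Year 1: ⌊$135,465 × 125%/3⌋ = $56,443. Book value $79,022.
Year 2: ⌊$79,022 × 125%/3⌋ = $32,925. Book value $46,097.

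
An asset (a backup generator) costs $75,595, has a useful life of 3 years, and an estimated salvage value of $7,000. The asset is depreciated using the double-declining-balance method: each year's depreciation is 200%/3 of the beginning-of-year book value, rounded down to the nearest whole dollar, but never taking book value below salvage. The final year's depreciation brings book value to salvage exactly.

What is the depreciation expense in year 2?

Depreciable base = $75,595 − $7,000 = $68,595.
Year 1: ⌊$75,595 × 200%/3⌋ = $50,396. Book value $25,199.
Year 2: ⌊$25,199 × 200%/3⌋ = $16,799. Book value $8,400.

$16,799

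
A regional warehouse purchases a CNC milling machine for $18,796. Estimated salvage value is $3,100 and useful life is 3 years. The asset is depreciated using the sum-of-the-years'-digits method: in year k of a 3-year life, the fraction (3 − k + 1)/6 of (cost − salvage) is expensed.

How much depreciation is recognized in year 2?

$5,232

Depreciable base = $18,796 − $3,100 = $15,696.
Sum of the years' digits = 3+2+1 = 6.
Year 1: $15,696 × 3/6 = $7,848. Book value $10,948.
Year 2: $15,696 × 2/6 = $5,232. Book value $5,716.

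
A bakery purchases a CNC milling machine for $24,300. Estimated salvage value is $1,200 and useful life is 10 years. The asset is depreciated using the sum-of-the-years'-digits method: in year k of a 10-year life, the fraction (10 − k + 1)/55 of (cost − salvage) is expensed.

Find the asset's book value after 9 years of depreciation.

Depreciable base = $24,300 − $1,200 = $23,100.
Sum of the years' digits = 10+9+8+7+6+5+4+3+2+1 = 55.
Year 1: $23,100 × 10/55 = $4,200. Book value $20,100.
Year 2: $23,100 × 9/55 = $3,780. Book value $16,320.
Year 3: $23,100 × 8/55 = $3,360. Book value $12,960.
Year 4: $23,100 × 7/55 = $2,940. Book value $10,020.
Year 5: $23,100 × 6/55 = $2,520. Book value $7,500.
Year 6: $23,100 × 5/55 = $2,100. Book value $5,400.
Year 7: $23,100 × 4/55 = $1,680. Book value $3,720.
Year 8: $23,100 × 3/55 = $1,260. Book value $2,460.
Year 9: $23,100 × 2/55 = $840. Book value $1,620.

$1,620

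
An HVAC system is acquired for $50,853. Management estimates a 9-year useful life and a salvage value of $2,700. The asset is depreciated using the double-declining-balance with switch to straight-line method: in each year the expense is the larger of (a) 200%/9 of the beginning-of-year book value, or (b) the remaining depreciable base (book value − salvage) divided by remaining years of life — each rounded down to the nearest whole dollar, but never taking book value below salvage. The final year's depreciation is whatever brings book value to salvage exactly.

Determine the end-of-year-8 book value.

$5,554

Depreciable base = $50,853 − $2,700 = $48,153.
Year 1: DB = ⌊$50,853 × 200%/9⌋ = $11,300; SL = ⌊$48,153/9⌋ = $5,350 → take DB $11,300. Book value $39,553.
Year 2: DB = ⌊$39,553 × 200%/9⌋ = $8,789; SL = ⌊$36,853/8⌋ = $4,606 → take DB $8,789. Book value $30,764.
Year 3: DB = ⌊$30,764 × 200%/9⌋ = $6,836; SL = ⌊$28,064/7⌋ = $4,009 → take DB $6,836. Book value $23,928.
Year 4: DB = ⌊$23,928 × 200%/9⌋ = $5,317; SL = ⌊$21,228/6⌋ = $3,538 → take DB $5,317. Book value $18,611.
Year 5: DB = ⌊$18,611 × 200%/9⌋ = $4,135; SL = ⌊$15,911/5⌋ = $3,182 → take DB $4,135. Book value $14,476.
Year 6: DB = ⌊$14,476 × 200%/9⌋ = $3,216; SL = ⌊$11,776/4⌋ = $2,944 → take DB $3,216. Book value $11,260.
Year 7: DB = ⌊$11,260 × 200%/9⌋ = $2,502; SL = ⌊$8,560/3⌋ = $2,853 → take SL $2,853. Book value $8,407.
Year 8: DB = ⌊$8,407 × 200%/9⌋ = $1,868; SL = ⌊$5,707/2⌋ = $2,853 → take SL $2,853. Book value $5,554.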